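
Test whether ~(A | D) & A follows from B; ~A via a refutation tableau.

No

Initial set: {T B; T ~A; F (~(A | D) & A)}.
F (~(A | D) & A): β-rule — branch into F ~(A | D)  //  F A.
  branch 1 (add F ~(A | D)):
    F ~(A | D): β-rule — branch into T A  //  T D.
      branch 1.1 (add T A):
        × closes — contains both A and ~A.
      branch 1.2 (add T D):
        ○ open, literals {A=0, B=1, D=1}.
  branch 2 (add F A):
    ○ open, literals {A=0, B=1}.
1 branch closed, 2 open.
An open branch gives a countermodel: A=0, B=1, D=1 (unmentioned atoms arbitrary); the premises hold there but the conclusion fails.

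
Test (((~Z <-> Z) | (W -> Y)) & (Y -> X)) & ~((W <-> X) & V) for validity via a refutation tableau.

Assume the negation and expand:
Initial set: {~((((~Z <-> Z) | (W -> Y)) & (Y -> X)) & ~((W <-> X) & V))}.
~((((~Z <-> Z) | (W -> Y)) & (Y -> X)) & ~((W <-> X) & V)): β-rule — branch into ~(((~Z <-> Z) | (W -> Y)) & (Y -> X))  //  ~~((W <-> X) & V).
  branch 1 (add ~(((~Z <-> Z) | (W -> Y)) & (Y -> X))):
    ~(((~Z <-> Z) | (W -> Y)) & (Y -> X)): β-rule — branch into ~((~Z <-> Z) | (W -> Y))  //  ~(Y -> X).
      branch 1.1 (add ~((~Z <-> Z) | (W -> Y))):
        ~((~Z <-> Z) | (W -> Y)): α-rule — add ~(~Z <-> Z), ~(W -> Y).
        ~(W -> Y): α-rule — add W, ~Y.
        ~(~Z <-> Z): β-rule — branch into ~Z, ~Z  //  ~~Z, Z.
          branch 1.1.1 (add ~Z, ~Z):
            ○ open, literals {W=T, Y=F, Z=F}.
          branch 1.1.2 (add ~~Z, Z):
            ○ open, literals {W=T, Y=F, Z=T}.
      branch 1.2 (add ~(Y -> X)):
        ~(Y -> X): α-rule — add Y, ~X.
        ○ open, literals {X=F, Y=T}.
  branch 2 (add ~~((W <-> X) & V)):
    ~~((W <-> X) & V): α-rule — add (W <-> X), V.
    (W <-> X): β-rule — branch into W, X  //  ~W, ~X.
      branch 2.1 (add W, X):
        ○ open, literals {V=T, W=T, X=T}.
      branch 2.2 (add ~W, ~X):
        ○ open, literals {V=T, W=F, X=F}.
0 branches closed, 5 open.
An open branch gives a countermodel: W=T, Y=F, Z=F (unmentioned atoms arbitrary); under it the original formula is false.

Not valid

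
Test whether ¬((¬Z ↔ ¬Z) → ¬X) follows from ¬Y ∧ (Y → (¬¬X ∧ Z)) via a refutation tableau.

No

Initial set: {(¬Y ∧ (Y → (¬¬X ∧ Z))); ¬¬((¬Z ↔ ¬Z) → ¬X)}.
(¬Y ∧ (Y → (¬¬X ∧ Z))): α-rule — add ¬Y, (Y → (¬¬X ∧ Z)).
¬¬((¬Z ↔ ¬Z) → ¬X): β-rule — branch into ¬(¬Z ↔ ¬Z)  //  ¬X.
  branch 1 (add ¬(¬Z ↔ ¬Z)):
    (Y → (¬¬X ∧ Z)): β-rule — branch into ¬Y  //  (¬¬X ∧ Z).
      branch 1.1 (add ¬Y):
        ¬(¬Z ↔ ¬Z): β-rule — branch into ¬Z, ¬¬Z  //  ¬¬Z, ¬Z.
          branch 1.1.1 (add ¬Z, ¬¬Z):
            × closes — contains both Z and ¬Z.
          branch 1.1.2 (add ¬¬Z, ¬Z):
            × closes — contains both Z and ¬Z.
      branch 1.2 (add (¬¬X ∧ Z)):
        (¬¬X ∧ Z): α-rule — add ¬¬X, Z.
        ¬¬X: drop double negation, giving X.
        ¬(¬Z ↔ ¬Z): β-rule — branch into ¬Z, ¬¬Z  //  ¬¬Z, ¬Z.
          branch 1.2.1 (add ¬Z, ¬¬Z):
            × closes — contains both Z and ¬Z.
          branch 1.2.2 (add ¬¬Z, ¬Z):
            × closes — contains both Z and ¬Z.
  branch 2 (add ¬X):
    (Y → (¬¬X ∧ Z)): β-rule — branch into ¬Y  //  (¬¬X ∧ Z).
      branch 2.1 (add ¬Y):
        ○ open, literals {X=F, Y=F}.
      branch 2.2 (add (¬¬X ∧ Z)):
        (¬¬X ∧ Z): α-rule — add ¬¬X, Z.
        ¬¬X: drop double negation, giving X.
        × closes — contains both X and ¬X.
5 branches closed, 1 open.
An open branch gives a countermodel: X=F, Y=F (unmentioned atoms arbitrary); the premises hold there but the conclusion fails.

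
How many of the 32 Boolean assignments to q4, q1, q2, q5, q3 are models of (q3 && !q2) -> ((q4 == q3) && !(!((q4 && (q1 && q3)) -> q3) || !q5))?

26

Initial set: {((q3 && !q2) -> ((q4 == q3) && !(!((q4 && (q1 && q3)) -> q3) || !q5)))}.
((q3 && !q2) -> ((q4 == q3) && !(!((q4 && (q1 && q3)) -> q3) || !q5))): β-rule — branch into !(q3 && !q2)  //  ((q4 == q3) && !(!((q4 && (q1 && q3)) -> q3) || !q5)).
  branch 1 (add !(q3 && !q2)):
    !(q3 && !q2): β-rule — branch into !q3  //  !!q2.
      branch 1.1 (add !q3):
        ○ open, literals {q3=0}.
      branch 1.2 (add !!q2):
        ○ open, literals {q2=1}.
  branch 2 (add ((q4 == q3) && !(!((q4 && (q1 && q3)) -> q3) || !q5))):
    ((q4 == q3) && !(!((q4 && (q1 && q3)) -> q3) || !q5)): α-rule — add (q4 == q3), !(!((q4 && (q1 && q3)) -> q3) || !q5).
    !(!((q4 && (q1 && q3)) -> q3) || !q5): α-rule — add !!((q4 && (q1 && q3)) -> q3), !!q5.
    (q4 == q3): β-rule — branch into q4, q3  //  !q4, !q3.
      branch 2.1 (add q4, q3):
        !!((q4 && (q1 && q3)) -> q3): β-rule — branch into !(q4 && (q1 && q3))  //  q3.
          branch 2.1.1 (add !(q4 && (q1 && q3))):
            !(q4 && (q1 && q3)): β-rule — branch into !q4  //  !(q1 && q3).
              branch 2.1.1.1 (add !q4):
                × closes — contains both q4 and !q4.
              branch 2.1.1.2 (add !(q1 && q3)):
                !(q1 && q3): β-rule — branch into !q1  //  !q3.
                  branch 2.1.1.2.1 (add !q1):
                    ○ open, literals {q1=0, q3=1, q4=1, q5=1}.
                  branch 2.1.1.2.2 (add !q3):
                    × closes — contains both q3 and !q3.
          branch 2.1.2 (add q3):
            ○ open, literals {q3=1, q4=1, q5=1}.
      branch 2.2 (add !q4, !q3):
        !!((q4 && (q1 && q3)) -> q3): β-rule — branch into !(q4 && (q1 && q3))  //  q3.
          branch 2.2.1 (add !(q4 && (q1 && q3))):
            !(q4 && (q1 && q3)): β-rule — branch into !q4  //  !(q1 && q3).
              branch 2.2.1.1 (add !q4):
                ○ open, literals {q3=0, q4=0, q5=1}.
              branch 2.2.1.2 (add !(q1 && q3)):
                !(q1 && q3): β-rule — branch into !q1  //  !q3.
                  branch 2.2.1.2.1 (add !q1):
                    ○ open, literals {q1=0, q3=0, q4=0, q5=1}.
                  branch 2.2.1.2.2 (add !q3):
                    ○ open, literals {q3=0, q4=0, q5=1}.
          branch 2.2.2 (add q3):
            × closes — contains both q3 and !q3.
3 branches closed, 7 open.
Each open branch fixes some atoms; the unmentioned ones are free. Counting distinct full assignments: branch {q3=0} (q4, q1, q2, q5) contributes 16 new; branch {q2=1} (q4, q1, q5, q3) contributes 8 new; branch {q1=0, q3=1, q4=1, q5=1} (q2) contributes 1 new; branch {q3=1, q4=1, q5=1} (q1, q2) contributes 1 new; branch {q3=0, q4=0, q5=1} (q1, q2) contributes 0 new; branch {q1=0, q3=0, q4=0, q5=1} (q2) contributes 0 new; branch {q3=0, q4=0, q5=1} (q1, q2) contributes 0 new. Total: 26.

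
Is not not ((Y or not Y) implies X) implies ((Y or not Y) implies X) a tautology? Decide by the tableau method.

Valid

Assume the negation and expand:
Initial set: {not (not not ((Y or not Y) implies X) implies ((Y or not Y) implies X))}.
not (not not ((Y or not Y) implies X) implies ((Y or not Y) implies X)): α-rule — add not not ((Y or not Y) implies X), not ((Y or not Y) implies X).
not not ((Y or not Y) implies X): drop double negation, giving ((Y or not Y) implies X).
not ((Y or not Y) implies X): α-rule — add (Y or not Y), not X.
((Y or not Y) implies X): β-rule — branch into not (Y or not Y)  //  X.
  branch 1 (add not (Y or not Y)):
    not (Y or not Y): α-rule — add not Y, not not Y.
    × closes — contains both Y and not Y.
  branch 2 (add X):
    × closes — contains both X and not X.
All 2 branches close.
Every branch closed, so the negation is unsatisfiable and the formula is valid.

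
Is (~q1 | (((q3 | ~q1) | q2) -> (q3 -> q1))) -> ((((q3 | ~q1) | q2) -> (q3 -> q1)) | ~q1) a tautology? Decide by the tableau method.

Assume the negation and expand:
Initial set: {~((~q1 | (((q3 | ~q1) | q2) -> (q3 -> q1))) -> ((((q3 | ~q1) | q2) -> (q3 -> q1)) | ~q1))}.
~((~q1 | (((q3 | ~q1) | q2) -> (q3 -> q1))) -> ((((q3 | ~q1) | q2) -> (q3 -> q1)) | ~q1)): α-rule — add (~q1 | (((q3 | ~q1) | q2) -> (q3 -> q1))), ~((((q3 | ~q1) | q2) -> (q3 -> q1)) | ~q1).
~((((q3 | ~q1) | q2) -> (q3 -> q1)) | ~q1): α-rule — add ~(((q3 | ~q1) | q2) -> (q3 -> q1)), ~~q1.
~(((q3 | ~q1) | q2) -> (q3 -> q1)): α-rule — add ((q3 | ~q1) | q2), ~(q3 -> q1).
~(q3 -> q1): α-rule — add q3, ~q1.
× closes — contains both q1 and ~q1.
All 1 branch closes.
Every branch closed, so the negation is unsatisfiable and the formula is valid.

Valid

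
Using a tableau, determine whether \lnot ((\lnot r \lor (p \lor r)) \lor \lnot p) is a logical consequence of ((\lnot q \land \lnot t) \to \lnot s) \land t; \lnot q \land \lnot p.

No

Initial set: {(((\lnot q \land \lnot t) \to \lnot s) \land t); (\lnot q \land \lnot p); \lnot \lnot ((\lnot r \lor (p \lor r)) \lor \lnot p)}.
(((\lnot q \land \lnot t) \to \lnot s) \land t): α-rule — add ((\lnot q \land \lnot t) \to \lnot s), t.
(\lnot q \land \lnot p): α-rule — add \lnot q, \lnot p.
\lnot \lnot ((\lnot r \lor (p \lor r)) \lor \lnot p): β-rule — branch into (\lnot r \lor (p \lor r))  //  \lnot p.
  branch 1 (add (\lnot r \lor (p \lor r))):
    ((\lnot q \land \lnot t) \to \lnot s): β-rule — branch into \lnot (\lnot q \land \lnot t)  //  \lnot s.
      branch 1.1 (add \lnot (\lnot q \land \lnot t)):
        (\lnot r \lor (p \lor r)): β-rule — branch into \lnot r  //  (p \lor r).
          branch 1.1.1 (add \lnot r):
            \lnot (\lnot q \land \lnot t): β-rule — branch into \lnot \lnot q  //  \lnot \lnot t.
              branch 1.1.1.1 (add \lnot \lnot q):
                × closes — contains both q and \lnot q.
              branch 1.1.1.2 (add \lnot \lnot t):
                ○ open, literals {p=F, q=F, r=F, t=T}.
          branch 1.1.2 (add (p \lor r)):
            \lnot (\lnot q \land \lnot t): β-rule — branch into \lnot \lnot q  //  \lnot \lnot t.
              branch 1.1.2.1 (add \lnot \lnot q):
                × closes — contains both q and \lnot q.
              branch 1.1.2.2 (add \lnot \lnot t):
                (p \lor r): β-rule — branch into p  //  r.
                  branch 1.1.2.2.1 (add p):
                    × closes — contains both p and \lnot p.
                  branch 1.1.2.2.2 (add r):
                    ○ open, literals {p=F, q=F, r=T, t=T}.
      branch 1.2 (add \lnot s):
        (\lnot r \lor (p \lor r)): β-rule — branch into \lnot r  //  (p \lor r).
          branch 1.2.1 (add \lnot r):
            ○ open, literals {p=F, q=F, r=F, s=F, t=T}.
          branch 1.2.2 (add (p \lor r)):
            (p \lor r): β-rule — branch into p  //  r.
              branch 1.2.2.1 (add p):
                × closes — contains both p and \lnot p.
              branch 1.2.2.2 (add r):
                ○ open, literals {p=F, q=F, r=T, s=F, t=T}.
  branch 2 (add \lnot p):
    ((\lnot q \land \lnot t) \to \lnot s): β-rule — branch into \lnot (\lnot q \land \lnot t)  //  \lnot s.
      branch 2.1 (add \lnot (\lnot q \land \lnot t)):
        \lnot (\lnot q \land \lnot t): β-rule — branch into \lnot \lnot q  //  \lnot \lnot t.
          branch 2.1.1 (add \lnot \lnot q):
            × closes — contains both q and \lnot q.
          branch 2.1.2 (add \lnot \lnot t):
            ○ open, literals {p=F, q=F, t=T}.
      branch 2.2 (add \lnot s):
        ○ open, literals {p=F, q=F, s=F, t=T}.
5 branches closed, 6 open.
An open branch gives a countermodel: p=F, q=F, r=F, t=T (unmentioned atoms arbitrary); the premises hold there but the conclusion fails.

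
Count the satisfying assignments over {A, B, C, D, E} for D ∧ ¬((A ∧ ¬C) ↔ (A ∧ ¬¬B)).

Initial set: {(D ∧ ¬((A ∧ ¬C) ↔ (A ∧ ¬¬B)))}.
(D ∧ ¬((A ∧ ¬C) ↔ (A ∧ ¬¬B))): α-rule — add D, ¬((A ∧ ¬C) ↔ (A ∧ ¬¬B)).
¬((A ∧ ¬C) ↔ (A ∧ ¬¬B)): β-rule — branch into (A ∧ ¬C), ¬(A ∧ ¬¬B)  //  ¬(A ∧ ¬C), (A ∧ ¬¬B).
  branch 1 (add (A ∧ ¬C), ¬(A ∧ ¬¬B)):
    (A ∧ ¬C): α-rule — add A, ¬C.
    ¬(A ∧ ¬¬B): β-rule — branch into ¬A  //  ¬¬¬B.
      branch 1.1 (add ¬A):
        × closes — contains both A and ¬A.
      branch 1.2 (add ¬¬¬B):
        ¬¬¬B: drop double negation, giving ¬B.
        ○ open, literals {A=1, B=0, C=0, D=1}.
  branch 2 (add ¬(A ∧ ¬C), (A ∧ ¬¬B)):
    (A ∧ ¬¬B): α-rule — add A, ¬¬B.
    ¬¬B: drop double negation, giving B.
    ¬(A ∧ ¬C): β-rule — branch into ¬A  //  ¬¬C.
      branch 2.1 (add ¬A):
        × closes — contains both A and ¬A.
      branch 2.2 (add ¬¬C):
        ○ open, literals {A=1, B=1, C=1, D=1}.
2 branches closed, 2 open.
Each open branch fixes some atoms; the unmentioned ones are free. Counting distinct full assignments: branch {A=1, B=0, C=0, D=1} (E) contributes 2 new; branch {A=1, B=1, C=1, D=1} (E) contributes 2 new. Total: 4.

4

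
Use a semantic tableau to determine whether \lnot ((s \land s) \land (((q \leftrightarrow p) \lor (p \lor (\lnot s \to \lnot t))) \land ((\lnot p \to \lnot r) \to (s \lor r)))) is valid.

Assume the negation and expand:
Initial set: {\lnot \lnot ((s \land s) \land (((q \leftrightarrow p) \lor (p \lor (\lnot s \to \lnot t))) \land ((\lnot p \to \lnot r) \to (s \lor r))))}.
\lnot \lnot ((s \land s) \land (((q \leftrightarrow p) \lor (p \lor (\lnot s \to \lnot t))) \land ((\lnot p \to \lnot r) \to (s \lor r)))): α-rule — add (s \land s), (((q \leftrightarrow p) \lor (p \lor (\lnot s \to \lnot t))) \land ((\lnot p \to \lnot r) \to (s \lor r))).
(s \land s): α-rule — add s, s.
(((q \leftrightarrow p) \lor (p \lor (\lnot s \to \lnot t))) \land ((\lnot p \to \lnot r) \to (s \lor r))): α-rule — add ((q \leftrightarrow p) \lor (p \lor (\lnot s \to \lnot t))), ((\lnot p \to \lnot r) \to (s \lor r)).
((q \leftrightarrow p) \lor (p \lor (\lnot s \to \lnot t))): β-rule — branch into (q \leftrightarrow p)  //  (p \lor (\lnot s \to \lnot t)).
  branch 1 (add (q \leftrightarrow p)):
    ((\lnot p \to \lnot r) \to (s \lor r)): β-rule — branch into \lnot (\lnot p \to \lnot r)  //  (s \lor r).
      branch 1.1 (add \lnot (\lnot p \to \lnot r)):
        \lnot (\lnot p \to \lnot r): α-rule — add \lnot p, \lnot \lnot r.
        (q \leftrightarrow p): β-rule — branch into q, p  //  \lnot q, \lnot p.
          branch 1.1.1 (add q, p):
            × closes — contains both p and \lnot p.
          branch 1.1.2 (add \lnot q, \lnot p):
            ○ open, literals {p=F, q=F, r=T, s=T}.
      branch 1.2 (add (s \lor r)):
        (q \leftrightarrow p): β-rule — branch into q, p  //  \lnot q, \lnot p.
          branch 1.2.1 (add q, p):
            (s \lor r): β-rule — branch into s  //  r.
              branch 1.2.1.1 (add s):
                ○ open, literals {p=T, q=T, s=T}.
              branch 1.2.1.2 (add r):
                ○ open, literals {p=T, q=T, r=T, s=T}.
          branch 1.2.2 (add \lnot q, \lnot p):
            (s \lor r): β-rule — branch into s  //  r.
              branch 1.2.2.1 (add s):
                ○ open, literals {p=F, q=F, s=T}.
              branch 1.2.2.2 (add r):
                ○ open, literals {p=F, q=F, r=T, s=T}.
  branch 2 (add (p \lor (\lnot s \to \lnot t))):
    ((\lnot p \to \lnot r) \to (s \lor r)): β-rule — branch into \lnot (\lnot p \to \lnot r)  //  (s \lor r).
      branch 2.1 (add \lnot (\lnot p \to \lnot r)):
        \lnot (\lnot p \to \lnot r): α-rule — add \lnot p, \lnot \lnot r.
        (p \lor (\lnot s \to \lnot t)): β-rule — branch into p  //  (\lnot s \to \lnot t).
          branch 2.1.1 (add p):
            × closes — contains both p and \lnot p.
          branch 2.1.2 (add (\lnot s \to \lnot t)):
            (\lnot s \to \lnot t): β-rule — branch into \lnot \lnot s  //  \lnot t.
              branch 2.1.2.1 (add \lnot \lnot s):
                ○ open, literals {p=F, r=T, s=T}.
              branch 2.1.2.2 (add \lnot t):
                ○ open, literals {p=F, r=T, s=T, t=F}.
      branch 2.2 (add (s \lor r)):
        (p \lor (\lnot s \to \lnot t)): β-rule — branch into p  //  (\lnot s \to \lnot t).
          branch 2.2.1 (add p):
            (s \lor r): β-rule — branch into s  //  r.
              branch 2.2.1.1 (add s):
                ○ open, literals {p=T, s=T}.
              branch 2.2.1.2 (add r):
                ○ open, literals {p=T, r=T, s=T}.
          branch 2.2.2 (add (\lnot s \to \lnot t)):
            (s \lor r): β-rule — branch into s  //  r.
              branch 2.2.2.1 (add s):
                (\lnot s \to \lnot t): β-rule — branch into \lnot \lnot s  //  \lnot t.
                  branch 2.2.2.1.1 (add \lnot \lnot s):
                    ○ open, literals {s=T}.
                  branch 2.2.2.1.2 (add \lnot t):
                    ○ open, literals {s=T, t=F}.
              branch 2.2.2.2 (add r):
                (\lnot s \to \lnot t): β-rule — branch into \lnot \lnot s  //  \lnot t.
                  branch 2.2.2.2.1 (add \lnot \lnot s):
                    ○ open, literals {r=T, s=T}.
                  branch 2.2.2.2.2 (add \lnot t):
                    ○ open, literals {r=T, s=T, t=F}.
2 branches closed, 13 open.
An open branch gives a countermodel: p=F, q=F, r=T, s=T (unmentioned atoms arbitrary); under it the original formula is false.

Not valid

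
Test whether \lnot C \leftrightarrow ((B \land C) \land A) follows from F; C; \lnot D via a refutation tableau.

Initial set: {F; C; \lnot D; \lnot (\lnot C \leftrightarrow ((B \land C) \land A))}.
\lnot (\lnot C \leftrightarrow ((B \land C) \land A)): β-rule — branch into \lnot C, \lnot ((B \land C) \land A)  //  \lnot \lnot C, ((B \land C) \land A).
  branch 1 (add \lnot C, \lnot ((B \land C) \land A)):
    × closes — contains both C and \lnot C.
  branch 2 (add \lnot \lnot C, ((B \land C) \land A)):
    ((B \land C) \land A): α-rule — add (B \land C), A.
    (B \land C): α-rule — add B, C.
    ○ open, literals {A=1, B=1, C=1, D=0, F=1}.
1 branch closed, 1 open.
An open branch gives a countermodel: A=1, B=1, C=1, D=0, F=1 (unmentioned atoms arbitrary); the premises hold there but the conclusion fails.

No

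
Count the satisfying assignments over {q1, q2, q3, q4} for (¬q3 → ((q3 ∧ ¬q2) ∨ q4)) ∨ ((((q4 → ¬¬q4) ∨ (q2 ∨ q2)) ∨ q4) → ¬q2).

14

Initial set: {((¬q3 → ((q3 ∧ ¬q2) ∨ q4)) ∨ ((((q4 → ¬¬q4) ∨ (q2 ∨ q2)) ∨ q4) → ¬q2))}.
((¬q3 → ((q3 ∧ ¬q2) ∨ q4)) ∨ ((((q4 → ¬¬q4) ∨ (q2 ∨ q2)) ∨ q4) → ¬q2)): β-rule — branch into (¬q3 → ((q3 ∧ ¬q2) ∨ q4))  //  ((((q4 → ¬¬q4) ∨ (q2 ∨ q2)) ∨ q4) → ¬q2).
  branch 1 (add (¬q3 → ((q3 ∧ ¬q2) ∨ q4))):
    (¬q3 → ((q3 ∧ ¬q2) ∨ q4)): β-rule — branch into ¬¬q3  //  ((q3 ∧ ¬q2) ∨ q4).
      branch 1.1 (add ¬¬q3):
        ○ open, literals {q3=1}.
      branch 1.2 (add ((q3 ∧ ¬q2) ∨ q4)):
        ((q3 ∧ ¬q2) ∨ q4): β-rule — branch into (q3 ∧ ¬q2)  //  q4.
          branch 1.2.1 (add (q3 ∧ ¬q2)):
            (q3 ∧ ¬q2): α-rule — add q3, ¬q2.
            ○ open, literals {q2=0, q3=1}.
          branch 1.2.2 (add q4):
            ○ open, literals {q4=1}.
  branch 2 (add ((((q4 → ¬¬q4) ∨ (q2 ∨ q2)) ∨ q4) → ¬q2)):
    ((((q4 → ¬¬q4) ∨ (q2 ∨ q2)) ∨ q4) → ¬q2): β-rule — branch into ¬(((q4 → ¬¬q4) ∨ (q2 ∨ q2)) ∨ q4)  //  ¬q2.
      branch 2.1 (add ¬(((q4 → ¬¬q4) ∨ (q2 ∨ q2)) ∨ q4)):
        ¬(((q4 → ¬¬q4) ∨ (q2 ∨ q2)) ∨ q4): α-rule — add ¬((q4 → ¬¬q4) ∨ (q2 ∨ q2)), ¬q4.
        ¬((q4 → ¬¬q4) ∨ (q2 ∨ q2)): α-rule — add ¬(q4 → ¬¬q4), ¬(q2 ∨ q2).
        ¬(q4 → ¬¬q4): α-rule — add q4, ¬¬¬q4.
        × closes — contains both q4 and ¬q4.
      branch 2.2 (add ¬q2):
        ○ open, literals {q2=0}.
1 branch closed, 4 open.
Each open branch fixes some atoms; the unmentioned ones are free. Counting distinct full assignments: branch {q3=1} (q1, q2, q4) contributes 8 new; branch {q2=0, q3=1} (q1, q4) contributes 0 new; branch {q4=1} (q1, q2, q3) contributes 4 new; branch {q2=0} (q1, q3, q4) contributes 2 new. Total: 14.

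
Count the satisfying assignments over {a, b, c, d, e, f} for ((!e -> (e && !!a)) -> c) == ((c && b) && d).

Initial set: {(((!e -> (e && !!a)) -> c) == ((c && b) && d))}.
(((!e -> (e && !!a)) -> c) == ((c && b) && d)): β-rule — branch into ((!e -> (e && !!a)) -> c), ((c && b) && d)  //  !((!e -> (e && !!a)) -> c), !((c && b) && d).
  branch 1 (add ((!e -> (e && !!a)) -> c), ((c && b) && d)):
    ((c && b) && d): α-rule — add (c && b), d.
    (c && b): α-rule — add c, b.
    ((!e -> (e && !!a)) -> c): β-rule — branch into !(!e -> (e && !!a))  //  c.
      branch 1.1 (add !(!e -> (e && !!a))):
        !(!e -> (e && !!a)): α-rule — add !e, !(e && !!a).
        !(e && !!a): β-rule — branch into !e  //  !!!a.
          branch 1.1.1 (add !e):
            ○ open, literals {b=T, c=T, d=T, e=F}.
          branch 1.1.2 (add !!!a):
            !!!a: drop double negation, giving !a.
            ○ open, literals {a=F, b=T, c=T, d=T, e=F}.
      branch 1.2 (add c):
        ○ open, literals {b=T, c=T, d=T}.
  branch 2 (add !((!e -> (e && !!a)) -> c), !((c && b) && d)):
    !((!e -> (e && !!a)) -> c): α-rule — add (!e -> (e && !!a)), !c.
    !((c && b) && d): β-rule — branch into !(c && b)  //  !d.
      branch 2.1 (add !(c && b)):
        (!e -> (e && !!a)): β-rule — branch into !!e  //  (e && !!a).
          branch 2.1.1 (add !!e):
            !(c && b): β-rule — branch into !c  //  !b.
              branch 2.1.1.1 (add !c):
                ○ open, literals {c=F, e=T}.
              branch 2.1.1.2 (add !b):
                ○ open, literals {b=F, c=F, e=T}.
          branch 2.1.2 (add (e && !!a)):
            (e && !!a): α-rule — add e, !!a.
            !!a: drop double negation, giving a.
            !(c && b): β-rule — branch into !c  //  !b.
              branch 2.1.2.1 (add !c):
                ○ open, literals {a=T, c=F, e=T}.
              branch 2.1.2.2 (add !b):
                ○ open, literals {a=T, b=F, c=F, e=T}.
      branch 2.2 (add !d):
        (!e -> (e && !!a)): β-rule — branch into !!e  //  (e && !!a).
          branch 2.2.1 (add !!e):
            ○ open, literals {c=F, d=F, e=T}.
          branch 2.2.2 (add (e && !!a)):
            (e && !!a): α-rule — add e, !!a.
            !!a: drop double negation, giving a.
            ○ open, literals {a=T, c=F, d=F, e=T}.
0 branches closed, 9 open.
Each open branch fixes some atoms; the unmentioned ones are free. Counting distinct full assignments: branch {b=T, c=T, d=T, e=F} (a, f) contributes 4 new; branch {a=F, b=T, c=T, d=T, e=F} (f) contributes 0 new; branch {b=T, c=T, d=T} (a, e, f) contributes 4 new; branch {c=F, e=T} (a, b, d, f) contributes 16 new; branch {b=F, c=F, e=T} (a, d, f) contributes 0 new; branch {a=T, c=F, e=T} (b, d, f) contributes 0 new; branch {a=T, b=F, c=F, e=T} (d, f) contributes 0 new; branch {c=F, d=F, e=T} (a, b, f) contributes 0 new; branch {a=T, c=F, d=F, e=T} (b, f) contributes 0 new. Total: 24.

24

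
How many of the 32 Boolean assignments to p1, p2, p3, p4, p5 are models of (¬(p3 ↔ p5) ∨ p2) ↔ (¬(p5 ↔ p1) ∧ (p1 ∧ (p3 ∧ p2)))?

10

Initial set: {((¬(p3 ↔ p5) ∨ p2) ↔ (¬(p5 ↔ p1) ∧ (p1 ∧ (p3 ∧ p2))))}.
((¬(p3 ↔ p5) ∨ p2) ↔ (¬(p5 ↔ p1) ∧ (p1 ∧ (p3 ∧ p2)))): β-rule — branch into (¬(p3 ↔ p5) ∨ p2), (¬(p5 ↔ p1) ∧ (p1 ∧ (p3 ∧ p2)))  //  ¬(¬(p3 ↔ p5) ∨ p2), ¬(¬(p5 ↔ p1) ∧ (p1 ∧ (p3 ∧ p2))).
  branch 1 (add (¬(p3 ↔ p5) ∨ p2), (¬(p5 ↔ p1) ∧ (p1 ∧ (p3 ∧ p2)))):
    (¬(p5 ↔ p1) ∧ (p1 ∧ (p3 ∧ p2))): α-rule — add ¬(p5 ↔ p1), (p1 ∧ (p3 ∧ p2)).
    (p1 ∧ (p3 ∧ p2)): α-rule — add p1, (p3 ∧ p2).
    (p3 ∧ p2): α-rule — add p3, p2.
    (¬(p3 ↔ p5) ∨ p2): β-rule — branch into ¬(p3 ↔ p5)  //  p2.
      branch 1.1 (add ¬(p3 ↔ p5)):
        ¬(p5 ↔ p1): β-rule — branch into p5, ¬p1  //  ¬p5, p1.
          branch 1.1.1 (add p5, ¬p1):
            × closes — contains both p1 and ¬p1.
          branch 1.1.2 (add ¬p5, p1):
            ¬(p3 ↔ p5): β-rule — branch into p3, ¬p5  //  ¬p3, p5.
              branch 1.1.2.1 (add p3, ¬p5):
                ○ open, literals {p1=T, p2=T, p3=T, p5=F}.
              branch 1.1.2.2 (add ¬p3, p5):
                × closes — contains both p3 and ¬p3.
      branch 1.2 (add p2):
        ¬(p5 ↔ p1): β-rule — branch into p5, ¬p1  //  ¬p5, p1.
          branch 1.2.1 (add p5, ¬p1):
            × closes — contains both p1 and ¬p1.
          branch 1.2.2 (add ¬p5, p1):
            ○ open, literals {p1=T, p2=T, p3=T, p5=F}.
  branch 2 (add ¬(¬(p3 ↔ p5) ∨ p2), ¬(¬(p5 ↔ p1) ∧ (p1 ∧ (p3 ∧ p2)))):
    ¬(¬(p3 ↔ p5) ∨ p2): α-rule — add ¬¬(p3 ↔ p5), ¬p2.
    ¬(¬(p5 ↔ p1) ∧ (p1 ∧ (p3 ∧ p2))): β-rule — branch into ¬¬(p5 ↔ p1)  //  ¬(p1 ∧ (p3 ∧ p2)).
      branch 2.1 (add ¬¬(p5 ↔ p1)):
        ¬¬(p3 ↔ p5): β-rule — branch into p3, p5  //  ¬p3, ¬p5.
          branch 2.1.1 (add p3, p5):
            ¬¬(p5 ↔ p1): β-rule — branch into p5, p1  //  ¬p5, ¬p1.
              branch 2.1.1.1 (add p5, p1):
                ○ open, literals {p1=T, p2=F, p3=T, p5=T}.
              branch 2.1.1.2 (add ¬p5, ¬p1):
                × closes — contains both p5 and ¬p5.
          branch 2.1.2 (add ¬p3, ¬p5):
            ¬¬(p5 ↔ p1): β-rule — branch into p5, p1  //  ¬p5, ¬p1.
              branch 2.1.2.1 (add p5, p1):
                × closes — contains both p5 and ¬p5.
              branch 2.1.2.2 (add ¬p5, ¬p1):
                ○ open, literals {p1=F, p2=F, p3=F, p5=F}.
      branch 2.2 (add ¬(p1 ∧ (p3 ∧ p2))):
        ¬¬(p3 ↔ p5): β-rule — branch into p3, p5  //  ¬p3, ¬p5.
          branch 2.2.1 (add p3, p5):
            ¬(p1 ∧ (p3 ∧ p2)): β-rule — branch into ¬p1  //  ¬(p3 ∧ p2).
              branch 2.2.1.1 (add ¬p1):
                ○ open, literals {p1=F, p2=F, p3=T, p5=T}.
              branch 2.2.1.2 (add ¬(p3 ∧ p2)):
                ¬(p3 ∧ p2): β-rule — branch into ¬p3  //  ¬p2.
                  branch 2.2.1.2.1 (add ¬p3):
                    × closes — contains both p3 and ¬p3.
                  branch 2.2.1.2.2 (add ¬p2):
                    ○ open, literals {p2=F, p3=T, p5=T}.
          branch 2.2.2 (add ¬p3, ¬p5):
            ¬(p1 ∧ (p3 ∧ p2)): β-rule — branch into ¬p1  //  ¬(p3 ∧ p2).
              branch 2.2.2.1 (add ¬p1):
                ○ open, literals {p1=F, p2=F, p3=F, p5=F}.
              branch 2.2.2.2 (add ¬(p3 ∧ p2)):
                ¬(p3 ∧ p2): β-rule — branch into ¬p3  //  ¬p2.
                  branch 2.2.2.2.1 (add ¬p3):
                    ○ open, literals {p2=F, p3=F, p5=F}.
                  branch 2.2.2.2.2 (add ¬p2):
                    ○ open, literals {p2=F, p3=F, p5=F}.
6 branches closed, 9 open.
Each open branch fixes some atoms; the unmentioned ones are free. Counting distinct full assignments: branch {p1=T, p2=T, p3=T, p5=F} (p4) contributes 2 new; branch {p1=T, p2=T, p3=T, p5=F} (p4) contributes 0 new; branch {p1=T, p2=F, p3=T, p5=T} (p4) contributes 2 new; branch {p1=F, p2=F, p3=F, p5=F} (p4) contributes 2 new; branch {p1=F, p2=F, p3=T, p5=T} (p4) contributes 2 new; branch {p2=F, p3=T, p5=T} (p1, p4) contributes 0 new; branch {p1=F, p2=F, p3=F, p5=F} (p4) contributes 0 new; branch {p2=F, p3=F, p5=F} (p1, p4) contributes 2 new; branch {p2=F, p3=F, p5=F} (p1, p4) contributes 0 new. Total: 10.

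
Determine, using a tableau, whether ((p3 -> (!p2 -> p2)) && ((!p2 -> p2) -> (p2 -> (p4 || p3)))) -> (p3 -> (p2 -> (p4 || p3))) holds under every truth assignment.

Assume the negation and expand:
Initial set: {!(((p3 -> (!p2 -> p2)) && ((!p2 -> p2) -> (p2 -> (p4 || p3)))) -> (p3 -> (p2 -> (p4 || p3))))}.
!(((p3 -> (!p2 -> p2)) && ((!p2 -> p2) -> (p2 -> (p4 || p3)))) -> (p3 -> (p2 -> (p4 || p3)))): α-rule — add ((p3 -> (!p2 -> p2)) && ((!p2 -> p2) -> (p2 -> (p4 || p3)))), !(p3 -> (p2 -> (p4 || p3))).
((p3 -> (!p2 -> p2)) && ((!p2 -> p2) -> (p2 -> (p4 || p3)))): α-rule — add (p3 -> (!p2 -> p2)), ((!p2 -> p2) -> (p2 -> (p4 || p3))).
!(p3 -> (p2 -> (p4 || p3))): α-rule — add p3, !(p2 -> (p4 || p3)).
!(p2 -> (p4 || p3)): α-rule — add p2, !(p4 || p3).
!(p4 || p3): α-rule — add !p4, !p3.
× closes — contains both p3 and !p3.
All 1 branch closes.
Every branch closed, so the negation is unsatisfiable and the formula is valid.

Valid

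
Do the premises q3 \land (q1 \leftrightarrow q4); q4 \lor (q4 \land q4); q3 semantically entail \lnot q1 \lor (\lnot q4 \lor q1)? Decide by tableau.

Initial set: {T (q3 \land (q1 \leftrightarrow q4)); T (q4 \lor (q4 \land q4)); T q3; F (\lnot q1 \lor (\lnot q4 \lor q1))}.
T (q3 \land (q1 \leftrightarrow q4)): α-rule — add T q3, T (q1 \leftrightarrow q4).
F (\lnot q1 \lor (\lnot q4 \lor q1)): α-rule — add F \lnot q1, F (\lnot q4 \lor q1).
F (\lnot q4 \lor q1): α-rule — add F \lnot q4, F q1.
× closes — contains both q1 and \lnot q1.
All 1 branch closes.
Every branch closed, so the premises entail the conclusion.

Yes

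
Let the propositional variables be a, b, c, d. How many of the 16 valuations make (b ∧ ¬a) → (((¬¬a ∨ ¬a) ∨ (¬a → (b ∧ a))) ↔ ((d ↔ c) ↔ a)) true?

14

Initial set: {((b ∧ ¬a) → (((¬¬a ∨ ¬a) ∨ (¬a → (b ∧ a))) ↔ ((d ↔ c) ↔ a)))}.
((b ∧ ¬a) → (((¬¬a ∨ ¬a) ∨ (¬a → (b ∧ a))) ↔ ((d ↔ c) ↔ a))): β-rule — branch into ¬(b ∧ ¬a)  //  (((¬¬a ∨ ¬a) ∨ (¬a → (b ∧ a))) ↔ ((d ↔ c) ↔ a)).
  branch 1 (add ¬(b ∧ ¬a)):
    ¬(b ∧ ¬a): β-rule — branch into ¬b  //  ¬¬a.
      branch 1.1 (add ¬b):
        ○ open, literals {b=0}.
      branch 1.2 (add ¬¬a):
        ○ open, literals {a=1}.
  branch 2 (add (((¬¬a ∨ ¬a) ∨ (¬a → (b ∧ a))) ↔ ((d ↔ c) ↔ a))):
    (((¬¬a ∨ ¬a) ∨ (¬a → (b ∧ a))) ↔ ((d ↔ c) ↔ a)): β-rule — branch into ((¬¬a ∨ ¬a) ∨ (¬a → (b ∧ a))), ((d ↔ c) ↔ a)  //  ¬((¬¬a ∨ ¬a) ∨ (¬a → (b ∧ a))), ¬((d ↔ c) ↔ a).
      branch 2.1 (add ((¬¬a ∨ ¬a) ∨ (¬a → (b ∧ a))), ((d ↔ c) ↔ a)):
        ((¬¬a ∨ ¬a) ∨ (¬a → (b ∧ a))): β-rule — branch into (¬¬a ∨ ¬a)  //  (¬a → (b ∧ a)).
          branch 2.1.1 (add (¬¬a ∨ ¬a)):
            ((d ↔ c) ↔ a): β-rule — branch into (d ↔ c), a  //  ¬(d ↔ c), ¬a.
              branch 2.1.1.1 (add (d ↔ c), a):
                (¬¬a ∨ ¬a): β-rule — branch into ¬¬a  //  ¬a.
                  branch 2.1.1.1.1 (add ¬¬a):
                    ¬¬a: drop double negation, giving a.
                    (d ↔ c): β-rule — branch into d, c  //  ¬d, ¬c.
                      branch 2.1.1.1.1.1 (add d, c):
                        ○ open, literals {a=1, c=1, d=1}.
                      branch 2.1.1.1.1.2 (add ¬d, ¬c):
                        ○ open, literals {a=1, c=0, d=0}.
                  branch 2.1.1.1.2 (add ¬a):
                    × closes — contains both a and ¬a.
              branch 2.1.1.2 (add ¬(d ↔ c), ¬a):
                (¬¬a ∨ ¬a): β-rule — branch into ¬¬a  //  ¬a.
                  branch 2.1.1.2.1 (add ¬¬a):
                    ¬¬a: drop double negation, giving a.
                    × closes — contains both a and ¬a.
                  branch 2.1.1.2.2 (add ¬a):
                    ¬(d ↔ c): β-rule — branch into d, ¬c  //  ¬d, c.
                      branch 2.1.1.2.2.1 (add d, ¬c):
                        ○ open, literals {a=0, c=0, d=1}.
                      branch 2.1.1.2.2.2 (add ¬d, c):
                        ○ open, literals {a=0, c=1, d=0}.
          branch 2.1.2 (add (¬a → (b ∧ a))):
            ((d ↔ c) ↔ a): β-rule — branch into (d ↔ c), a  //  ¬(d ↔ c), ¬a.
              branch 2.1.2.1 (add (d ↔ c), a):
                (¬a → (b ∧ a)): β-rule — branch into ¬¬a  //  (b ∧ a).
                  branch 2.1.2.1.1 (add ¬¬a):
                    (d ↔ c): β-rule — branch into d, c  //  ¬d, ¬c.
                      branch 2.1.2.1.1.1 (add d, c):
                        ○ open, literals {a=1, c=1, d=1}.
                      branch 2.1.2.1.1.2 (add ¬d, ¬c):
                        ○ open, literals {a=1, c=0, d=0}.
                  branch 2.1.2.1.2 (add (b ∧ a)):
                    (b ∧ a): α-rule — add b, a.
                    (d ↔ c): β-rule — branch into d, c  //  ¬d, ¬c.
                      branch 2.1.2.1.2.1 (add d, c):
                        ○ open, literals {a=1, b=1, c=1, d=1}.
                      branch 2.1.2.1.2.2 (add ¬d, ¬c):
                        ○ open, literals {a=1, b=1, c=0, d=0}.
              branch 2.1.2.2 (add ¬(d ↔ c), ¬a):
                (¬a → (b ∧ a)): β-rule — branch into ¬¬a  //  (b ∧ a).
                  branch 2.1.2.2.1 (add ¬¬a):
                    × closes — contains both a and ¬a.
                  branch 2.1.2.2.2 (add (b ∧ a)):
                    (b ∧ a): α-rule — add b, a.
                    × closes — contains both a and ¬a.
      branch 2.2 (add ¬((¬¬a ∨ ¬a) ∨ (¬a → (b ∧ a))), ¬((d ↔ c) ↔ a)):
        ¬((¬¬a ∨ ¬a) ∨ (¬a → (b ∧ a))): α-rule — add ¬(¬¬a ∨ ¬a), ¬(¬a → (b ∧ a)).
        ¬(¬¬a ∨ ¬a): α-rule — add ¬¬¬a, ¬¬a.
        ¬(¬a → (b ∧ a)): α-rule — add ¬a, ¬(b ∧ a).
        × closes — contains both a and ¬a.
5 branches closed, 10 open.
Each open branch fixes some atoms; the unmentioned ones are free. Counting distinct full assignments: branch {b=0} (a, c, d) contributes 8 new; branch {a=1} (b, c, d) contributes 4 new; branch {a=1, c=1, d=1} (b) contributes 0 new; branch {a=1, c=0, d=0} (b) contributes 0 new; branch {a=0, c=0, d=1} (b) contributes 1 new; branch {a=0, c=1, d=0} (b) contributes 1 new; branch {a=1, c=1, d=1} (b) contributes 0 new; branch {a=1, c=0, d=0} (b) contributes 0 new; branch {a=1, b=1, c=1, d=1} (none free) contributes 0 new; branch {a=1, b=1, c=0, d=0} (none free) contributes 0 new. Total: 14.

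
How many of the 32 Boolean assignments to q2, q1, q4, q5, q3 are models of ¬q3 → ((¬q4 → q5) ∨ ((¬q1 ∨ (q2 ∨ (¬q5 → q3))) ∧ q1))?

29

Initial set: {(¬q3 → ((¬q4 → q5) ∨ ((¬q1 ∨ (q2 ∨ (¬q5 → q3))) ∧ q1)))}.
(¬q3 → ((¬q4 → q5) ∨ ((¬q1 ∨ (q2 ∨ (¬q5 → q3))) ∧ q1))): β-rule — branch into ¬¬q3  //  ((¬q4 → q5) ∨ ((¬q1 ∨ (q2 ∨ (¬q5 → q3))) ∧ q1)).
  branch 1 (add ¬¬q3):
    ○ open, literals {q3=T}.
  branch 2 (add ((¬q4 → q5) ∨ ((¬q1 ∨ (q2 ∨ (¬q5 → q3))) ∧ q1))):
    ((¬q4 → q5) ∨ ((¬q1 ∨ (q2 ∨ (¬q5 → q3))) ∧ q1)): β-rule — branch into (¬q4 → q5)  //  ((¬q1 ∨ (q2 ∨ (¬q5 → q3))) ∧ q1).
      branch 2.1 (add (¬q4 → q5)):
        (¬q4 → q5): β-rule — branch into ¬¬q4  //  q5.
          branch 2.1.1 (add ¬¬q4):
            ○ open, literals {q4=T}.
          branch 2.1.2 (add q5):
            ○ open, literals {q5=T}.
      branch 2.2 (add ((¬q1 ∨ (q2 ∨ (¬q5 → q3))) ∧ q1)):
        ((¬q1 ∨ (q2 ∨ (¬q5 → q3))) ∧ q1): α-rule — add (¬q1 ∨ (q2 ∨ (¬q5 → q3))), q1.
        (¬q1 ∨ (q2 ∨ (¬q5 → q3))): β-rule — branch into ¬q1  //  (q2 ∨ (¬q5 → q3)).
          branch 2.2.1 (add ¬q1):
            × closes — contains both q1 and ¬q1.
          branch 2.2.2 (add (q2 ∨ (¬q5 → q3))):
            (q2 ∨ (¬q5 → q3)): β-rule — branch into q2  //  (¬q5 → q3).
              branch 2.2.2.1 (add q2):
                ○ open, literals {q1=T, q2=T}.
              branch 2.2.2.2 (add (¬q5 → q3)):
                (¬q5 → q3): β-rule — branch into ¬¬q5  //  q3.
                  branch 2.2.2.2.1 (add ¬¬q5):
                    ○ open, literals {q1=T, q5=T}.
                  branch 2.2.2.2.2 (add q3):
                    ○ open, literals {q1=T, q3=T}.
1 branch closed, 6 open.
Each open branch fixes some atoms; the unmentioned ones are free. Counting distinct full assignments: branch {q3=T} (q2, q1, q4, q5) contributes 16 new; branch {q4=T} (q2, q1, q5, q3) contributes 8 new; branch {q5=T} (q2, q1, q4, q3) contributes 4 new; branch {q1=T, q2=T} (q4, q5, q3) contributes 1 new; branch {q1=T, q5=T} (q2, q4, q3) contributes 0 new; branch {q1=T, q3=T} (q2, q4, q5) contributes 0 new. Total: 29.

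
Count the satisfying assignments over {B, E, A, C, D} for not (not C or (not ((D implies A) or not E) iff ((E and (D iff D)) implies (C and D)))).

10

Initial set: {not (not C or (not ((D implies A) or not E) iff ((E and (D iff D)) implies (C and D))))}.
not (not C or (not ((D implies A) or not E) iff ((E and (D iff D)) implies (C and D)))): α-rule — add not not C, not (not ((D implies A) or not E) iff ((E and (D iff D)) implies (C and D))).
not (not ((D implies A) or not E) iff ((E and (D iff D)) implies (C and D))): β-rule — branch into not ((D implies A) or not E), not ((E and (D iff D)) implies (C and D))  //  not not ((D implies A) or not E), ((E and (D iff D)) implies (C and D)).
  branch 1 (add not ((D implies A) or not E), not ((E and (D iff D)) implies (C and D))):
    not ((D implies A) or not E): α-rule — add not (D implies A), not not E.
    not ((E and (D iff D)) implies (C and D)): α-rule — add (E and (D iff D)), not (C and D).
    not (D implies A): α-rule — add D, not A.
    (E and (D iff D)): α-rule — add E, (D iff D).
    not (C and D): β-rule — branch into not C  //  not D.
      branch 1.1 (add not C):
        × closes — contains both C and not C.
      branch 1.2 (add not D):
        × closes — contains both D and not D.
  branch 2 (add not not ((D implies A) or not E), ((E and (D iff D)) implies (C and D))):
    not not ((D implies A) or not E): β-rule — branch into (D implies A)  //  not E.
      branch 2.1 (add (D implies A)):
        ((E and (D iff D)) implies (C and D)): β-rule — branch into not (E and (D iff D))  //  (C and D).
          branch 2.1.1 (add not (E and (D iff D))):
            (D implies A): β-rule — branch into not D  //  A.
              branch 2.1.1.1 (add not D):
                not (E and (D iff D)): β-rule — branch into not E  //  not (D iff D).
                  branch 2.1.1.1.1 (add not E):
                    ○ open, literals {C=true, D=false, E=false}.
                  branch 2.1.1.1.2 (add not (D iff D)):
                    not (D iff D): β-rule — branch into D, not D  //  not D, D.
                      branch 2.1.1.1.2.1 (add D, not D):
                        × closes — contains both D and not D.
                      branch 2.1.1.1.2.2 (add not D, D):
                        × closes — contains both D and not D.
              branch 2.1.1.2 (add A):
                not (E and (D iff D)): β-rule — branch into not E  //  not (D iff D).
                  branch 2.1.1.2.1 (add not E):
                    ○ open, literals {A=true, C=true, E=false}.
                  branch 2.1.1.2.2 (add not (D iff D)):
                    not (D iff D): β-rule — branch into D, not D  //  not D, D.
                      branch 2.1.1.2.2.1 (add D, not D):
                        × closes — contains both D and not D.
                      branch 2.1.1.2.2.2 (add not D, D):
                        × closes — contains both D and not D.
          branch 2.1.2 (add (C and D)):
            (C and D): α-rule — add C, D.
            (D implies A): β-rule — branch into not D  //  A.
              branch 2.1.2.1 (add not D):
                × closes — contains both D and not D.
              branch 2.1.2.2 (add A):
                ○ open, literals {A=true, C=true, D=true}.
      branch 2.2 (add not E):
        ((E and (D iff D)) implies (C and D)): β-rule — branch into not (E and (D iff D))  //  (C and D).
          branch 2.2.1 (add not (E and (D iff D))):
            not (E and (D iff D)): β-rule — branch into not E  //  not (D iff D).
              branch 2.2.1.1 (add not E):
                ○ open, literals {C=true, E=false}.
              branch 2.2.1.2 (add not (D iff D)):
                not (D iff D): β-rule — branch into D, not D  //  not D, D.
                  branch 2.2.1.2.1 (add D, not D):
                    × closes — contains both D and not D.
                  branch 2.2.1.2.2 (add not D, D):
                    × closes — contains both D and not D.
          branch 2.2.2 (add (C and D)):
            (C and D): α-rule — add C, D.
            ○ open, literals {C=true, D=true, E=false}.
9 branches closed, 5 open.
Each open branch fixes some atoms; the unmentioned ones are free. Counting distinct full assignments: branch {C=true, D=false, E=false} (B, A) contributes 4 new; branch {A=true, C=true, E=false} (B, D) contributes 2 new; branch {A=true, C=true, D=true} (B, E) contributes 2 new; branch {C=true, E=false} (B, A, D) contributes 2 new; branch {C=true, D=true, E=false} (B, A) contributes 0 new. Total: 10.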